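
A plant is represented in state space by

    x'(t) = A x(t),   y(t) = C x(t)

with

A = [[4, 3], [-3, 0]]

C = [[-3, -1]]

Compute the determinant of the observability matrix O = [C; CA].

CA = [[-9, -9]]
Observability matrix O = [C; CA] = [[-3, -1], [-9, -9]]
det(O) = (-3)·(-9) - (-1)·(-9) = 27 - 9 = 18
Since det(O) ≠ 0, rank(O) = 2 and the system is completely observable.

18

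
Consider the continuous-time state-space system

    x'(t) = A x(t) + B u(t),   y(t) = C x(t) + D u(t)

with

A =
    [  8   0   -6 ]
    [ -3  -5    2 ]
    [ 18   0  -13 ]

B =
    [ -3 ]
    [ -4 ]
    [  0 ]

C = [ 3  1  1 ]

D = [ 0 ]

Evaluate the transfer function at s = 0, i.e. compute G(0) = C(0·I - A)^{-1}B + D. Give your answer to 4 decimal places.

-43.1000

G(0) = C(-A)^{-1}B + D = -C A^{-1} B + D.
det A = -20, so A^{-1} = (1/-20)·adj(A) = [[-13/4, 0, 3/2], [3/20, -1/5, -1/10], [-9/2, 0, 2]]
A^{-1} B = [39/4, 7/20, 27/2]^T
C A^{-1} B = 431/10
G(0) = D - C A^{-1} B = 0 - (431/10) = -431/10 ≈ -43.1000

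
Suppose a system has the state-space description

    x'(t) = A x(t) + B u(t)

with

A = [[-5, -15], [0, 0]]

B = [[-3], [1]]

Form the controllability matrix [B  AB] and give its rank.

AB = [[0], [0]]
Controllability matrix C = [B  AB] = [[-3, 0], [1, 0]]
Every column of C is a scalar multiple of column 1 = [-3, 1] (multipliers 1, 0), so the columns span a one-dimensional space.
C ≠ 0, hence rank(C) = 1.
rank(C) = 1 < n = 2, so the pair (A, B) is not completely controllable.

1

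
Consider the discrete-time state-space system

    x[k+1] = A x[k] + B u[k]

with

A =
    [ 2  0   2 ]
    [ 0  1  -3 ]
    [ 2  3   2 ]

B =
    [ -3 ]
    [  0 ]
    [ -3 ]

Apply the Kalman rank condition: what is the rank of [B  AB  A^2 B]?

AB = [[-12], [9], [-12]]
A^2B = [[-48], [45], [-21]]
Controllability matrix C = [B  AB  A^2B] = [[-3, -12, -48], [0, 9, 45], [-3, -12, -21]]
det(C) = (-3)·(9·(-21) - 45·(-12)) - (-12)·(0·(-21) - 45·(-3)) + (-48)·(0·(-12) - 9·(-3)) = (-3)·351 - (-12)·135 + (-48)·27 = -729 ≠ 0, so rank(C) = 3.
rank(C) = 3 = n, so the pair (A, B) is completely controllable.

3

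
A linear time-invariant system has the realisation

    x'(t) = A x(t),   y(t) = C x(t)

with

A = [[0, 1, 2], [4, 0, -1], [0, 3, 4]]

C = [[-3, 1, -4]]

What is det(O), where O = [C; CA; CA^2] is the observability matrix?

7676

CA = [[4, -15, -23]]
CA^2 = [[-60, -65, -69]]
Observability matrix O = [C; CA; CA^2] = [[-3, 1, -4], [4, -15, -23], [-60, -65, -69]]
Expanding along the first row, det(O) = (-3)·((-15)·(-69) - (-23)·(-65)) - 1·(4·(-69) - (-23)·(-60)) + (-4)·(4·(-65) - (-15)·(-60)) = (-3)·(-460) - 1·(-1656) + (-4)·(-1160) = 7676
Since det(O) ≠ 0, rank(O) = 3 and the system is completely observable.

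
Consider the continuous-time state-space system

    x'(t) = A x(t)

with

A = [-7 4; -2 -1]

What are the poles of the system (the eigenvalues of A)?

det(sI - A) = s^2 - (tr A)s + det A, with tr A = (-7) + (-1) = -8 and det A = (-7)·(-1) - 4·(-2) = 7 - (-8) = 15.
So p(s) = det(sI - A) = s^2 + 8s + 15.
Factor s^2 + 8s + 15: two numbers with sum -8 and product 15 are -3 and -5, so s^2 + 8s + 15 = (s + 3)(s + 5).
Hence p(s) = (s + 3) (s + 5), with roots -5, -3.
All eigenvalues have negative real part, so the system is asymptotically stable.

-5, -3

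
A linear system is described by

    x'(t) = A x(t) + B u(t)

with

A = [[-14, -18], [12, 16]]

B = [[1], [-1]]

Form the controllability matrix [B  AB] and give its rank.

AB = [[4], [-4]]
Controllability matrix C = [B  AB] = [[1, 4], [-1, -4]]
Every column of C is a scalar multiple of column 1 = [1, -1] (multipliers 1, 4), so the columns span a one-dimensional space.
C ≠ 0, hence rank(C) = 1.
rank(C) = 1 < n = 2, so the pair (A, B) is not completely controllable.

1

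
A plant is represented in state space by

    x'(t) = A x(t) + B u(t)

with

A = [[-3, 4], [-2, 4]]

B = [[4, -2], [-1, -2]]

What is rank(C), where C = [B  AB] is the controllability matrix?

AB = [[-16, -2], [-12, -4]]
Controllability matrix C = [B  AB] = [[4, -2, -16, -2], [-1, -2, -12, -4]]
Take the 2×2 submatrix of C formed by columns 1, 2: [[4, -2], [-1, -2]]. Its determinant is 4·(-2) - (-2)·(-1) = -8 - 2 = -10 ≠ 0.
So rank(C) ≥ 2; since C has 2 rows, rank(C) = 2.
rank(C) = 2 = n, so the pair (A, B) is completely controllable.

2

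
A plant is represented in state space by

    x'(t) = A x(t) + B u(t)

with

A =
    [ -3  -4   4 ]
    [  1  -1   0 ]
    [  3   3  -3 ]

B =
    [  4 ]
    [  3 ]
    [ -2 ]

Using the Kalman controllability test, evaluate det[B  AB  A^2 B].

652

AB = [[-32], [1], [27]]
A^2B = [[200], [-33], [-174]]
Controllability matrix C = [B  AB  A^2B] = [[4, -32, 200], [3, 1, -33], [-2, 27, -174]]
Expanding along the first row, det(C) = 4·(1·(-174) - (-33)·27) - (-32)·(3·(-174) - (-33)·(-2)) + 200·(3·27 - 1·(-2)) = 4·717 - (-32)·(-588) + 200·83 = 652
Since det(C) ≠ 0, rank(C) = 3 and the system is completely controllable.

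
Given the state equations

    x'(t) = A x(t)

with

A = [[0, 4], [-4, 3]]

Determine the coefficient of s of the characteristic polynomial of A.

For a 2×2 matrix, det(sI - A) = s^2 - (tr A)s + det A.
tr A = 3, det A = 16.
So p(s) = s^2 - 3s + 16.
The coefficient of s is -3.

-3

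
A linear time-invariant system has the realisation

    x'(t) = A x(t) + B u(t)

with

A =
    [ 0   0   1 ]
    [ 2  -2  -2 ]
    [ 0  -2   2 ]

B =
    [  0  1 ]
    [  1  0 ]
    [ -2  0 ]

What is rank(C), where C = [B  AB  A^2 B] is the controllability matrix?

3

AB = [[-2, 0], [2, 2], [-6, 0]]
A^2B = [[-6, 0], [4, -4], [-16, -4]]
Controllability matrix C = [B  AB  A^2B] = [[0, 1, -2, 0, -6, 0], [1, 0, 2, 2, 4, -4], [-2, 0, -6, 0, -16, -4]]
Take the 3×3 submatrix of C formed by columns 1, 2, 3: [[0, 1, -2], [1, 0, 2], [-2, 0, -6]]. Its determinant is 0·(0·(-6) - 2·0) - 1·(1·(-6) - 2·(-2)) + (-2)·(1·0 - 0·(-2)) = 0·0 - 1·(-2) + (-2)·0 = 2 ≠ 0.
So rank(C) ≥ 3; since C has 3 rows, rank(C) = 3.
rank(C) = 3 = n, so the pair (A, B) is completely controllable.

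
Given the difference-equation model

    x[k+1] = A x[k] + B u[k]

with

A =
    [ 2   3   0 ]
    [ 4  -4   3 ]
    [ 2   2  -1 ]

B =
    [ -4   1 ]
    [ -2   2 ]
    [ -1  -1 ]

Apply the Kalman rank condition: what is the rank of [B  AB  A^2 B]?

AB = [[-14, 8], [-11, -7], [-11, 7]]
A^2B = [[-61, -5], [-45, 81], [-39, -5]]
Controllability matrix C = [B  AB  A^2B] = [[-4, 1, -14, 8, -61, -5], [-2, 2, -11, -7, -45, 81], [-1, -1, -11, 7, -39, -5]]
Take the 3×3 submatrix of C formed by columns 1, 2, 3: [[-4, 1, -14], [-2, 2, -11], [-1, -1, -11]]. Its determinant is (-4)·(2·(-11) - (-11)·(-1)) - 1·((-2)·(-11) - (-11)·(-1)) + (-14)·((-2)·(-1) - 2·(-1)) = (-4)·(-33) - 1·11 + (-14)·4 = 65 ≠ 0.
So rank(C) ≥ 3; since C has 3 rows, rank(C) = 3.
rank(C) = 3 = n, so the pair (A, B) is completely controllable.

3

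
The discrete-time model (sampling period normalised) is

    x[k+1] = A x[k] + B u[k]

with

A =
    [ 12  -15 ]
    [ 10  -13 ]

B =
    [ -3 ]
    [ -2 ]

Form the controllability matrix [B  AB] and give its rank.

AB = [[-6], [-4]]
Controllability matrix C = [B  AB] = [[-3, -6], [-2, -4]]
Every column of C is a scalar multiple of column 1 = [-3, -2] (multipliers 1, 2), so the columns span a one-dimensional space.
C ≠ 0, hence rank(C) = 1.
rank(C) = 1 < n = 2, so the pair (A, B) is not completely controllable.

1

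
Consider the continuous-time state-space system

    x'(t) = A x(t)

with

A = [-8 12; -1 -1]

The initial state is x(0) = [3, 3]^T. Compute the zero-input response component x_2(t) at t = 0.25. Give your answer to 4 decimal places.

1.5919

det(sI - A) = s^2 - (tr A)s + det A, with tr A = (-8) + (-1) = -9 and det A = (-8)·(-1) - 12·(-1) = 8 - (-12) = 20.
So p(s) = det(sI - A) = s^2 + 9s + 20.
Factor s^2 + 9s + 20: two numbers with sum -9 and product 20 are -4 and -5, so s^2 + 9s + 20 = (s + 4)(s + 5).
Hence p(s) = (s + 4) (s + 5), with roots -5, -4.
The eigenvalues -5, -4 are distinct and real, so A is diagonalisable and x(t) = e^{At} x(0) = V diag(e^{λ_i t}) V^{-1} x(0), where the columns of V are the eigenvectors.
λ = -5: A - (-5)I = [[-3, 12], [-1, 4]]. Row 1 gives (-3)·v1 + 12·v2 = 0, so take v_1 = [-4, -1]^T.
λ = -4: A - (-4)I = [[-4, 12], [-1, 3]]. Row 1 gives (-4)·v1 + 12·v2 = 0, so take v_2 = [3, 1]^T.
V = [v_1 v_2] = [[-4, 3], [-1, 1]] has det V = -1, so V^{-1} = adj(V)/det V = [[-1, 3], [-1, 4]].
Modal coordinates z(0) = V^{-1} x(0): (-1)·3 + 3·3 = 6; (-1)·3 + 4·3 = 9; so z(0) = [6, 9]^T.
x_2(t) = Σ_i (v_i)_2 · z_i(0) · e^{λ_i t} (row 2 of V times the modal terms).
x_2(0.25) = (-1)·6·e^{-5·0.25} + 1·9·e^{-4·0.25} = (-6)·0.286505 + 9·0.367879 = 1.5919.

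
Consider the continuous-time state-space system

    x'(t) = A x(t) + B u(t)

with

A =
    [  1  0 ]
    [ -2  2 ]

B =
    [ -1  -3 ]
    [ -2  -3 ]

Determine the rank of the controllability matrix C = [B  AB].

2

AB = [[-1, -3], [-2, 0]]
Controllability matrix C = [B  AB] = [[-1, -3, -1, -3], [-2, -3, -2, 0]]
Take the 2×2 submatrix of C formed by columns 1, 2: [[-1, -3], [-2, -3]]. Its determinant is (-1)·(-3) - (-3)·(-2) = 3 - 6 = -3 ≠ 0.
So rank(C) ≥ 2; since C has 2 rows, rank(C) = 2.
rank(C) = 2 = n, so the pair (A, B) is completely controllable.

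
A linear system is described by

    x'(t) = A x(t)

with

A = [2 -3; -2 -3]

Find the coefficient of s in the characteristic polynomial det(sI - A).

For a 2×2 matrix, det(sI - A) = s^2 - (tr A)s + det A.
tr A = -1, det A = -12.
So p(s) = s^2 + s - 12.
The coefficient of s is 1.

1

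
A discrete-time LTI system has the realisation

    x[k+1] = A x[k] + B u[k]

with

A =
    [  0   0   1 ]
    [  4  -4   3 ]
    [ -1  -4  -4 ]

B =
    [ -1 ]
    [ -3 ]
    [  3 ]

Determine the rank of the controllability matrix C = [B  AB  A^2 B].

3

AB = [[3], [17], [1]]
A^2B = [[1], [-53], [-75]]
Controllability matrix C = [B  AB  A^2B] = [[-1, 3, 1], [-3, 17, -53], [3, 1, -75]]
det(C) = (-1)·(17·(-75) - (-53)·1) - 3·((-3)·(-75) - (-53)·3) + 1·((-3)·1 - 17·3) = (-1)·(-1222) - 3·384 + 1·(-54) = 16 ≠ 0, so rank(C) = 3.
rank(C) = 3 = n, so the pair (A, B) is completely controllable.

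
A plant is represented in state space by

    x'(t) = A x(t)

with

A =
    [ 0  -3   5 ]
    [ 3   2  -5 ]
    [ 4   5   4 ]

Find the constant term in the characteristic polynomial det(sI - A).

-131

Expand det(sI - A) for the 3×3 matrix.
p(s) = s^3 - 6s^2 + 22s - 131.
(Check: constant term = det(-A) = (-1)^3 det A = -131; coefficient of s^2 = -tr A = -6.)
The constant term is -131.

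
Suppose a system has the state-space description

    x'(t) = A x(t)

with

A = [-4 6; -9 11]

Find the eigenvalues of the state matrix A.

2, 5

det(sI - A) = s^2 - (tr A)s + det A, with tr A = (-4) + 11 = 7 and det A = (-4)·11 - 6·(-9) = -44 - (-54) = 10.
So p(s) = det(sI - A) = s^2 - 7s + 10.
Factor s^2 - 7s + 10: two numbers with sum 7 and product 10 are 5 and 2, so s^2 - 7s + 10 = (s - 5)(s - 2).
Hence p(s) = (s - 5) (s - 2), with roots 2, 5.
At least one eigenvalue has non-negative real part, so the system is not asymptotically stable.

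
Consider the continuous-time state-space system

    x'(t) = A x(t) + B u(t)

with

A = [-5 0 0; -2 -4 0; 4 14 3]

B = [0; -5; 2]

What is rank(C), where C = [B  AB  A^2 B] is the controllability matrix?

AB = [[0], [20], [-64]]
A^2B = [[0], [-80], [88]]
Controllability matrix C = [B  AB  A^2B] = [[0, 0, 0], [-5, 20, -80], [2, -64, 88]]
Row 1 of C is identically zero, so rank(C) ≤ 2.
The 2×2 minor from rows 2, 3, columns 1, 2 is (-5)·(-64) - 20·2 = 320 - 40 = 280 ≠ 0, so rank(C) = 2.
rank(C) = 2 < n = 3, so the pair (A, B) is not completely controllable.

2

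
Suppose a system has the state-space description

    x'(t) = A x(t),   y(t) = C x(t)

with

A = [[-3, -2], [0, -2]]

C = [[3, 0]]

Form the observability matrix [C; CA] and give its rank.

2

CA = [[-9, -6]]
Observability matrix O = [C; CA] = [[3, 0], [-9, -6]]
det(O) = 3·(-6) - 0·(-9) = -18 - 0 = -18 ≠ 0, so rank(O) = 2.
rank(O) = 2 = n, so the pair (A, C) is completely observable.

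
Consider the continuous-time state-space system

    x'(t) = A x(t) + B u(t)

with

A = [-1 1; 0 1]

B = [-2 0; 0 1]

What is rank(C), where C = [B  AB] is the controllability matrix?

2

AB = [[2, 1], [0, 1]]
Controllability matrix C = [B  AB] = [[-2, 0, 2, 1], [0, 1, 0, 1]]
Take the 2×2 submatrix of C formed by columns 1, 2: [[-2, 0], [0, 1]]. Its determinant is (-2)·1 - 0·0 = -2 - 0 = -2 ≠ 0.
So rank(C) ≥ 2; since C has 2 rows, rank(C) = 2.
rank(C) = 2 = n, so the pair (A, B) is completely controllable.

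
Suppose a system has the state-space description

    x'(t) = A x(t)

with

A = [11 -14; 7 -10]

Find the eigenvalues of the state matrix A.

-3, 4

det(sI - A) = s^2 - (tr A)s + det A, with tr A = 11 + (-10) = 1 and det A = 11·(-10) - (-14)·7 = -110 - (-98) = -12.
So p(s) = det(sI - A) = s^2 - s - 12.
Factor s^2 - s - 12: two numbers with sum 1 and product -12 are 4 and -3, so s^2 - s - 12 = (s - 4)(s + 3).
Hence p(s) = (s - 4) (s + 3), with roots -3, 4.
At least one eigenvalue has non-negative real part, so the system is not asymptotically stable.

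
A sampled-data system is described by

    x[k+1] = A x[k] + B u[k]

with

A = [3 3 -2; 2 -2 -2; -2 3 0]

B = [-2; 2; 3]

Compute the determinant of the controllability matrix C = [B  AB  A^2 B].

AB = [[-6], [-14], [10]]
A^2B = [[-80], [-4], [-30]]
Controllability matrix C = [B  AB  A^2B] = [[-2, -6, -80], [2, -14, -4], [3, 10, -30]]
Expanding along the first row, det(C) = (-2)·((-14)·(-30) - (-4)·10) - (-6)·(2·(-30) - (-4)·3) + (-80)·(2·10 - (-14)·3) = (-2)·460 - (-6)·(-48) + (-80)·62 = -6168
Since det(C) ≠ 0, rank(C) = 3 and the system is completely controllable.

-6168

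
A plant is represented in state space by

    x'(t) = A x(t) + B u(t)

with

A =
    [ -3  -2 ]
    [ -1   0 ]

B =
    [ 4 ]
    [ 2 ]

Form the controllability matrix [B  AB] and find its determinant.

AB = [[-16], [-4]]
Controllability matrix C = [B  AB] = [[4, -16], [2, -4]]
det(C) = 4·(-4) - (-16)·2 = -16 - (-32) = 16
Since det(C) ≠ 0, rank(C) = 2 and the system is completely controllable.

16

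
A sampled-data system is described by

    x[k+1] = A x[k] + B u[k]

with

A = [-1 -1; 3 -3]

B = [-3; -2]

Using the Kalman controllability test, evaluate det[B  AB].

AB = [[5], [-3]]
Controllability matrix C = [B  AB] = [[-3, 5], [-2, -3]]
det(C) = (-3)·(-3) - 5·(-2) = 9 - (-10) = 19
Since det(C) ≠ 0, rank(C) = 2 and the system is completely controllable.

19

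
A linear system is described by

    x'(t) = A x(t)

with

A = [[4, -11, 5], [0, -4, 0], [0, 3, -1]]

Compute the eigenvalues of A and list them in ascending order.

-4, -1, 4

det(sI - A) = s^3 - (tr A)s^2 + (M11 + M22 + M33)s - det A, where Mii is the 2×2 principal minor of A obtained by deleting row i and column i.
tr A = 4 + (-4) + (-1) = -1; M11 = (-4)·(-1) - 0·3 = 4 - 0 = 4; M22 = 4·(-1) - 5·0 = -4 - 0 = -4; M33 = 4·(-4) - (-11)·0 = -16 - 0 = -16; sum of minors = -16.
det A = 4·((-4)·(-1) - 0·3) - (-11)·(0·(-1) - 0·0) + 5·(0·3 - (-4)·0) = 4·4 - (-11)·0 + 5·0 = 16.
So p(s) = det(sI - A) = s^3 + s^2 - 16s - 16.
Rational-root test: any integer root divides -16. Testing small divisors, s = -1 works: p(-1) = -1 + 1 + 16 + (-16) = 0, so (s + 1) is a factor.
Dividing, p(s) = (s + 1)(s^2 - 16).
Factor s^2 - 16: two numbers with sum 0 and product -16 are 4 and -4, so s^2 - 16 = (s - 4)(s + 4).
Hence p(s) = (s - 4) (s + 1) (s + 4), with roots -4, -1, 4.
At least one eigenvalue has non-negative real part, so the system is not asymptotically stable.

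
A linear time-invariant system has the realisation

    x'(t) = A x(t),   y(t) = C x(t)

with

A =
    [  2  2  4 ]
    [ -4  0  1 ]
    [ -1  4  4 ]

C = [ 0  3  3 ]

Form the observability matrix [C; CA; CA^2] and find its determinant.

-1647

CA = [[-15, 12, 15]]
CA^2 = [[-93, 30, 12]]
Observability matrix O = [C; CA; CA^2] = [[0, 3, 3], [-15, 12, 15], [-93, 30, 12]]
Expanding along the first row, det(O) = 0·(12·12 - 15·30) - 3·((-15)·12 - 15·(-93)) + 3·((-15)·30 - 12·(-93)) = 0·(-306) - 3·1215 + 3·666 = -1647
Since det(O) ≠ 0, rank(O) = 3 and the system is completely observable.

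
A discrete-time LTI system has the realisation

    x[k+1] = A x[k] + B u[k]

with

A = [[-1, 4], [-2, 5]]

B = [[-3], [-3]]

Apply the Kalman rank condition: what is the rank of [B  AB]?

AB = [[-9], [-9]]
Controllability matrix C = [B  AB] = [[-3, -9], [-3, -9]]
Every column of C is a scalar multiple of column 1 = [-3, -3] (multipliers 1, 3), so the columns span a one-dimensional space.
C ≠ 0, hence rank(C) = 1.
rank(C) = 1 < n = 2, so the pair (A, B) is not completely controllable.

1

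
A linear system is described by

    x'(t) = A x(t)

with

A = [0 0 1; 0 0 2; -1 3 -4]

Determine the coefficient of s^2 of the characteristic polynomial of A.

4

Expand det(sI - A) for the 3×3 matrix.
p(s) = s^3 + 4s^2 - 5s.
(Check: constant term = det(-A) = (-1)^3 det A = 0; coefficient of s^2 = -tr A = 4.)
The coefficient of s^2 is 4.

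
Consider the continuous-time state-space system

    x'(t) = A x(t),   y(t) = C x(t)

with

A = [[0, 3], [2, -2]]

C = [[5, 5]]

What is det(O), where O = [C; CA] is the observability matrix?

-25

CA = [[10, 5]]
Observability matrix O = [C; CA] = [[5, 5], [10, 5]]
det(O) = 5·5 - 5·10 = 25 - 50 = -25
Since det(O) ≠ 0, rank(O) = 2 and the system is completely observable.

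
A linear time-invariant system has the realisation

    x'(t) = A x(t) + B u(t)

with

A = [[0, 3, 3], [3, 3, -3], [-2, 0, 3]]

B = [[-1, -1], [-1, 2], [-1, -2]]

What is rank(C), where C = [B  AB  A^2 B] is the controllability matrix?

AB = [[-6, 0], [-3, 9], [-1, -4]]
A^2B = [[-12, 15], [-24, 39], [9, -12]]
Controllability matrix C = [B  AB  A^2B] = [[-1, -1, -6, 0, -12, 15], [-1, 2, -3, 9, -24, 39], [-1, -2, -1, -4, 9, -12]]
Take the 3×3 submatrix of C formed by columns 1, 2, 3: [[-1, -1, -6], [-1, 2, -3], [-1, -2, -1]]. Its determinant is (-1)·(2·(-1) - (-3)·(-2)) - (-1)·((-1)·(-1) - (-3)·(-1)) + (-6)·((-1)·(-2) - 2·(-1)) = (-1)·(-8) - (-1)·(-2) + (-6)·4 = -18 ≠ 0.
So rank(C) ≥ 3; since C has 3 rows, rank(C) = 3.
rank(C) = 3 = n, so the pair (A, B) is completely controllable.

3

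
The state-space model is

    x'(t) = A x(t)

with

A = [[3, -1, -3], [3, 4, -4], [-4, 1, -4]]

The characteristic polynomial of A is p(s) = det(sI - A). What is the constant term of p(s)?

121

Expand det(sI - A) for the 3×3 matrix.
p(s) = s^3 - 3s^2 - 21s + 121.
(Check: constant term = det(-A) = (-1)^3 det A = 121; coefficient of s^2 = -tr A = -3.)
The constant term is 121.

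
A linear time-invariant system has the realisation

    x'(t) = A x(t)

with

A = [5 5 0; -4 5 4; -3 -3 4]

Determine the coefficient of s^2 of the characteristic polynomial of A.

Expand det(sI - A) for the 3×3 matrix.
p(s) = s^3 - 14s^2 + 97s - 180.
(Check: constant term = det(-A) = (-1)^3 det A = -180; coefficient of s^2 = -tr A = -14.)
The coefficient of s^2 is -14.

-14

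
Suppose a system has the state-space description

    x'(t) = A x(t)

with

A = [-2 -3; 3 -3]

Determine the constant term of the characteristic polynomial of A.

For a 2×2 matrix, det(sI - A) = s^2 - (tr A)s + det A.
tr A = -5, det A = 15.
So p(s) = s^2 + 5s + 15.
The constant term is 15.

15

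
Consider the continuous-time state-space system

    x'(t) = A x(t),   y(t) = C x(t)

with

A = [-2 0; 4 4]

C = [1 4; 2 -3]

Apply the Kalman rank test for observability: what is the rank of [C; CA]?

2

CA = [[14, 16], [-16, -12]]
Observability matrix O = [C; CA] = [[1, 4], [2, -3], [14, 16], [-16, -12]]
Take the 2×2 submatrix of O formed by rows 1, 2: [[1, 4], [2, -3]]. Its determinant is 1·(-3) - 4·2 = -3 - 8 = -11 ≠ 0.
So rank(O) ≥ 2; since O has 2 columns, rank(O) = 2.
rank(O) = 2 = n, so the pair (A, C) is completely observable.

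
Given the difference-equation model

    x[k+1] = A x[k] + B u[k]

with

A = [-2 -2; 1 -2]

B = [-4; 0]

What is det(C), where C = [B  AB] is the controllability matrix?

AB = [[8], [-4]]
Controllability matrix C = [B  AB] = [[-4, 8], [0, -4]]
det(C) = (-4)·(-4) - 8·0 = 16 - 0 = 16
Since det(C) ≠ 0, rank(C) = 2 and the system is completely controllable.

16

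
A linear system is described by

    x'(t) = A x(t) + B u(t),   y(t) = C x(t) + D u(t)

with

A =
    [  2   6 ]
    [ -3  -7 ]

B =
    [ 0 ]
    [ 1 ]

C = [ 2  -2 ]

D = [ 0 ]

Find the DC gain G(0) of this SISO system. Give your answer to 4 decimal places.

4.0000

G(0) = C(-A)^{-1}B + D = -C A^{-1} B + D.
det A = 4, so A^{-1} = (1/4)·adj(A) = [[-7/4, -3/2], [3/4, 1/2]]
A^{-1} B = [-3/2, 1/2]^T
C A^{-1} B = -4
G(0) = D - C A^{-1} B = 0 - (-4) = 4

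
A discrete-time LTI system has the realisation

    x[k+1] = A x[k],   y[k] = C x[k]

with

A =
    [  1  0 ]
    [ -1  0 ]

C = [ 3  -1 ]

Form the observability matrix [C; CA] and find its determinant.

CA = [[4, 0]]
Observability matrix O = [C; CA] = [[3, -1], [4, 0]]
det(O) = 3·0 - (-1)·4 = 0 - (-4) = 4
Since det(O) ≠ 0, rank(O) = 2 and the system is completely observable.

4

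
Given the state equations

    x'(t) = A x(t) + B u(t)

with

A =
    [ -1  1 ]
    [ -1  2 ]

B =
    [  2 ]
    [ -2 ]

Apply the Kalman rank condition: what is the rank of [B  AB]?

2

AB = [[-4], [-6]]
Controllability matrix C = [B  AB] = [[2, -4], [-2, -6]]
det(C) = 2·(-6) - (-4)·(-2) = -12 - 8 = -20 ≠ 0, so rank(C) = 2.
rank(C) = 2 = n, so the pair (A, B) is completely controllable.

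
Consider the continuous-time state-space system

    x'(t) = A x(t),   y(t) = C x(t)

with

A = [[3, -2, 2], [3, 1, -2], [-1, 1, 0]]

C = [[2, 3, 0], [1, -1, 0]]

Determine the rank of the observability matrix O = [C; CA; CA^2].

3

CA = [[15, -1, -2], [0, -3, 4]]
CA^2 = [[44, -33, 32], [-13, 1, 6]]
Observability matrix O = [C; CA; CA^2] = [[2, 3, 0], [1, -1, 0], [15, -1, -2], [0, -3, 4], [44, -33, 32], [-13, 1, 6]]
Take the 3×3 submatrix of O formed by rows 1, 2, 3: [[2, 3, 0], [1, -1, 0], [15, -1, -2]]. Its determinant is 2·((-1)·(-2) - 0·(-1)) - 3·(1·(-2) - 0·15) + 0·(1·(-1) - (-1)·15) = 2·2 - 3·(-2) + 0·14 = 10 ≠ 0.
So rank(O) ≥ 3; since O has 3 columns, rank(O) = 3.
rank(O) = 3 = n, so the pair (A, C) is completely observable.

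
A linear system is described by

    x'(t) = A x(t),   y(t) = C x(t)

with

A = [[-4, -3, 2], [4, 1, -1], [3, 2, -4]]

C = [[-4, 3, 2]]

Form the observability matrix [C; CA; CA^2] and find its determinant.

-10167

CA = [[34, 19, -19]]
CA^2 = [[-117, -121, 125]]
Observability matrix O = [C; CA; CA^2] = [[-4, 3, 2], [34, 19, -19], [-117, -121, 125]]
Expanding along the first row, det(O) = (-4)·(19·125 - (-19)·(-121)) - 3·(34·125 - (-19)·(-117)) + 2·(34·(-121) - 19·(-117)) = (-4)·76 - 3·2027 + 2·(-1891) = -10167
Since det(O) ≠ 0, rank(O) = 3 and the system is completely observable.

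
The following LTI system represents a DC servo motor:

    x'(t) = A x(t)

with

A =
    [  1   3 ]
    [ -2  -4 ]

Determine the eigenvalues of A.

-2, -1

det(sI - A) = s^2 - (tr A)s + det A, with tr A = 1 + (-4) = -3 and det A = 1·(-4) - 3·(-2) = -4 - (-6) = 2.
So p(s) = det(sI - A) = s^2 + 3s + 2.
Factor s^2 + 3s + 2: two numbers with sum -3 and product 2 are -1 and -2, so s^2 + 3s + 2 = (s + 1)(s + 2).
Hence p(s) = (s + 1) (s + 2), with roots -2, -1.
All eigenvalues have negative real part, so the system is asymptotically stable.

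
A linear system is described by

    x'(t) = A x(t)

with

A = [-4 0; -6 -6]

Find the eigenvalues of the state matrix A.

det(sI - A) = s^2 - (tr A)s + det A, with tr A = (-4) + (-6) = -10 and det A = (-4)·(-6) - 0·(-6) = 24 - 0 = 24.
So p(s) = det(sI - A) = s^2 + 10s + 24.
Factor s^2 + 10s + 24: two numbers with sum -10 and product 24 are -4 and -6, so s^2 + 10s + 24 = (s + 4)(s + 6).
Hence p(s) = (s + 4) (s + 6), with roots -6, -4.
All eigenvalues have negative real part, so the system is asymptotically stable.

-6, -4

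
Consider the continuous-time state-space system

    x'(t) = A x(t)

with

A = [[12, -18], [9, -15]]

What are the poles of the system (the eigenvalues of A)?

-6, 3

det(sI - A) = s^2 - (tr A)s + det A, with tr A = 12 + (-15) = -3 and det A = 12·(-15) - (-18)·9 = -180 - (-162) = -18.
So p(s) = det(sI - A) = s^2 + 3s - 18.
Factor s^2 + 3s - 18: two numbers with sum -3 and product -18 are 3 and -6, so s^2 + 3s - 18 = (s - 3)(s + 6).
Hence p(s) = (s - 3) (s + 6), with roots -6, 3.
At least one eigenvalue has non-negative real part, so the system is not asymptotically stable.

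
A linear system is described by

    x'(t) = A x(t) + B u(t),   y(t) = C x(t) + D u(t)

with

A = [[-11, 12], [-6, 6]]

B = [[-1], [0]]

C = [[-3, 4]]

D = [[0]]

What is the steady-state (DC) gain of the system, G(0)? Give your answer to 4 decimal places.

1.0000

G(0) = C(-A)^{-1}B + D = -C A^{-1} B + D.
det A = 6, so A^{-1} = (1/6)·adj(A) = [[1, -2], [1, -11/6]]
A^{-1} B = [-1, -1]^T
C A^{-1} B = -1
G(0) = D - C A^{-1} B = 0 - (-1) = 1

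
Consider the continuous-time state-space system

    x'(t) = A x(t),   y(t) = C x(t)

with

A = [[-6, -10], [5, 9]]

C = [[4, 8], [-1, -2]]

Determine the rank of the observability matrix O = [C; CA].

1

CA = [[16, 32], [-4, -8]]
Observability matrix O = [C; CA] = [[4, 8], [-1, -2], [16, 32], [-4, -8]]
Every row of O is a scalar multiple of row 1 = [4, 8] (multipliers 1, -1/4, 4, -1), so the rows span a one-dimensional space.
O ≠ 0, hence rank(O) = 1.
rank(O) = 1 < n = 2, so the pair (A, C) is not completely observable.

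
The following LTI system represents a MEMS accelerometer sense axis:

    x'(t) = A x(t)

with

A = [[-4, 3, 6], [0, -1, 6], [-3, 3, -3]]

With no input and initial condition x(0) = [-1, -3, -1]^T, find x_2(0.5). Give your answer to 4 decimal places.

det(sI - A) = s^3 - (tr A)s^2 + (M11 + M22 + M33)s - det A, where Mii is the 2×2 principal minor of A obtained by deleting row i and column i.
tr A = (-4) + (-1) + (-3) = -8; M11 = (-1)·(-3) - 6·3 = 3 - 18 = -15; M22 = (-4)·(-3) - 6·(-3) = 12 - (-18) = 30; M33 = (-4)·(-1) - 3·0 = 4 - 0 = 4; sum of minors = 19.
det A = (-4)·((-1)·(-3) - 6·3) - 3·(0·(-3) - 6·(-3)) + 6·(0·3 - (-1)·(-3)) = (-4)·(-15) - 3·18 + 6·(-3) = -12.
So p(s) = det(sI - A) = s^3 + 8s^2 + 19s + 12.
Rational-root test: any integer root divides 12. Testing small divisors, s = -1 works: p(-1) = -1 + 8 + (-19) + 12 = 0, so (s + 1) is a factor.
Dividing, p(s) = (s + 1)(s^2 + 7s + 12).
Factor s^2 + 7s + 12: two numbers with sum -7 and product 12 are -3 and -4, so s^2 + 7s + 12 = (s + 3)(s + 4).
Hence p(s) = (s + 1) (s + 3) (s + 4), with roots -4, -3, -1.
The eigenvalues -4, -3, -1 are distinct and real, so A is diagonalisable and x(t) = e^{At} x(0) = V diag(e^{λ_i t}) V^{-1} x(0), where the columns of V are the eigenvectors.
λ = -4: A - (-4)I = [[0, 3, 6], [0, 3, 6], [-3, 3, 1]]. v must be orthogonal to every row; (row 1) × (row 3) = [-15, -18, 9], so take v_1 = [5, 6, -3]^T.
λ = -3: A - (-3)I = [[-1, 3, 6], [0, 2, 6], [-3, 3, 0]]. v must be orthogonal to every row; (row 1) × (row 2) = [6, 6, -2], so take v_2 = [-3, -3, 1]^T.
λ = -1: A - (-1)I = [[-3, 3, 6], [0, 0, 6], [-3, 3, -2]]. v must be orthogonal to every row; (row 1) × (row 2) = [18, 18, 0], so take v_3 = [-1, -1, 0]^T.
V = [v_1 v_2 v_3] = [[5, -3, -1], [6, -3, -1], [-3, 1, 0]] has det V = -1, so V^{-1} = adj(V)/det V = [[-1, 1, 0], [-3, 3, 1], [3, -4, -3]].
Modal coordinates z(0) = V^{-1} x(0): (-1)·(-1) + 1·(-3) + 0·(-1) = -2; (-3)·(-1) + 3·(-3) + 1·(-1) = -7; 3·(-1) + (-4)·(-3) + (-3)·(-1) = 12; so z(0) = [-2, -7, 12]^T.
x_2(t) = Σ_i (v_i)_2 · z_i(0) · e^{λ_i t} (row 2 of V times the modal terms).
x_2(0.5) = 6·(-2)·e^{-4·0.5} + (-3)·(-7)·e^{-3·0.5} + (-1)·12·e^{-1·0.5} = (-12)·0.135335 + 21·0.223130 + (-12)·0.606531 = -4.2167.

-4.2167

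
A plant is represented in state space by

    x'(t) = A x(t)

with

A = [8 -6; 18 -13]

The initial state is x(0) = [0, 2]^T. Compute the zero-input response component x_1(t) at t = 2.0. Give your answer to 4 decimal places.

det(sI - A) = s^2 - (tr A)s + det A, with tr A = 8 + (-13) = -5 and det A = 8·(-13) - (-6)·18 = -104 - (-108) = 4.
So p(s) = det(sI - A) = s^2 + 5s + 4.
Factor s^2 + 5s + 4: two numbers with sum -5 and product 4 are -1 and -4, so s^2 + 5s + 4 = (s + 1)(s + 4).
Hence p(s) = (s + 1) (s + 4), with roots -4, -1.
The eigenvalues -4, -1 are distinct and real, so A is diagonalisable and x(t) = e^{At} x(0) = V diag(e^{λ_i t}) V^{-1} x(0), where the columns of V are the eigenvectors.
λ = -4: A - (-4)I = [[12, -6], [18, -9]]. Row 1 gives 12·v1 + (-6)·v2 = 0, so take v_1 = [1, 2]^T.
λ = -1: A - (-1)I = [[9, -6], [18, -12]]. Row 1 gives 9·v1 + (-6)·v2 = 0, so take v_2 = [2, 3]^T.
V = [v_1 v_2] = [[1, 2], [2, 3]] has det V = -1, so V^{-1} = adj(V)/det V = [[-3, 2], [2, -1]].
Modal coordinates z(0) = V^{-1} x(0): (-3)·0 + 2·2 = 4; 2·0 + (-1)·2 = -2; so z(0) = [4, -2]^T.
x_1(t) = Σ_i (v_i)_1 · z_i(0) · e^{λ_i t} (row 1 of V times the modal terms).
x_1(2.0) = 1·4·e^{-4·2.0} + 2·(-2)·e^{-1·2.0} = 4·0.000335 + (-4)·0.135335 = -0.5400.

-0.5400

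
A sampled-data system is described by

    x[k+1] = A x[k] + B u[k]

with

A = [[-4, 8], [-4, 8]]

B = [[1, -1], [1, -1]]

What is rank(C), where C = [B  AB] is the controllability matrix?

1

AB = [[4, -4], [4, -4]]
Controllability matrix C = [B  AB] = [[1, -1, 4, -4], [1, -1, 4, -4]]
Every column of C is a scalar multiple of column 1 = [1, 1] (multipliers 1, -1, 4, -4), so the columns span a one-dimensional space.
C ≠ 0, hence rank(C) = 1.
rank(C) = 1 < n = 2, so the pair (A, B) is not completely controllable.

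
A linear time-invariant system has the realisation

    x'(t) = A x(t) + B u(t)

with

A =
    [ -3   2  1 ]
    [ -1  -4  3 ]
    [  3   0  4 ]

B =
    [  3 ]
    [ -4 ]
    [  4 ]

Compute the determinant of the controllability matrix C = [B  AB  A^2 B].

-19873

AB = [[-13], [25], [25]]
A^2B = [[114], [-12], [61]]
Controllability matrix C = [B  AB  A^2B] = [[3, -13, 114], [-4, 25, -12], [4, 25, 61]]
Expanding along the first row, det(C) = 3·(25·61 - (-12)·25) - (-13)·((-4)·61 - (-12)·4) + 114·((-4)·25 - 25·4) = 3·1825 - (-13)·(-196) + 114·(-200) = -19873
Since det(C) ≠ 0, rank(C) = 3 and the system is completely controllable.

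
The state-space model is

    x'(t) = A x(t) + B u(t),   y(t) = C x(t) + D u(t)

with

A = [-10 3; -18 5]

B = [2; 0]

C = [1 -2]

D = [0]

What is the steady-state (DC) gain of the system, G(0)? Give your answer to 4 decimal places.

G(0) = C(-A)^{-1}B + D = -C A^{-1} B + D.
det A = 4, so A^{-1} = (1/4)·adj(A) = [[5/4, -3/4], [9/2, -5/2]]
A^{-1} B = [5/2, 9]^T
C A^{-1} B = -31/2
G(0) = D - C A^{-1} B = 0 - (-31/2) = 31/2 ≈ 15.5000

15.5000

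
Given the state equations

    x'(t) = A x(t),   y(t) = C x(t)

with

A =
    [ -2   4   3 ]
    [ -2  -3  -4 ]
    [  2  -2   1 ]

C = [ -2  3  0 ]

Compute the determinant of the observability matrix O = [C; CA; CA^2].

CA = [[-2, -17, -18]]
CA^2 = [[2, 79, 44]]
Observability matrix O = [C; CA; CA^2] = [[-2, 3, 0], [-2, -17, -18], [2, 79, 44]]
Expanding along the first row, det(O) = (-2)·((-17)·44 - (-18)·79) - 3·((-2)·44 - (-18)·2) + 0·((-2)·79 - (-17)·2) = (-2)·674 - 3·(-52) + 0·(-124) = -1192
Since det(O) ≠ 0, rank(O) = 3 and the system is completely observable.

-1192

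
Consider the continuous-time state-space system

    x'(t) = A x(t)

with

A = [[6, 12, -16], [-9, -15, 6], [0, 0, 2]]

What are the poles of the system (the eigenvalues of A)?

det(sI - A) = s^3 - (tr A)s^2 + (M11 + M22 + M33)s - det A, where Mii is the 2×2 principal minor of A obtained by deleting row i and column i.
tr A = 6 + (-15) + 2 = -7; M11 = (-15)·2 - 6·0 = -30 - 0 = -30; M22 = 6·2 - (-16)·0 = 12 - 0 = 12; M33 = 6·(-15) - 12·(-9) = -90 - (-108) = 18; sum of minors = 0.
det A = 6·((-15)·2 - 6·0) - 12·((-9)·2 - 6·0) + (-16)·((-9)·0 - (-15)·0) = 6·(-30) - 12·(-18) + (-16)·0 = 36.
So p(s) = det(sI - A) = s^3 + 7s^2 - 36.
Rational-root test: any integer root divides -36. Testing small divisors, s = 2 works: p(2) = 8 + 28 + 0 + (-36) = 0, so (s - 2) is a factor.
Dividing, p(s) = (s - 2)(s^2 + 9s + 18).
Factor s^2 + 9s + 18: two numbers with sum -9 and product 18 are -3 and -6, so s^2 + 9s + 18 = (s + 3)(s + 6).
Hence p(s) = (s - 2) (s + 3) (s + 6), with roots -6, -3, 2.
At least one eigenvalue has non-negative real part, so the system is not asymptotically stable.

-6, -3, 2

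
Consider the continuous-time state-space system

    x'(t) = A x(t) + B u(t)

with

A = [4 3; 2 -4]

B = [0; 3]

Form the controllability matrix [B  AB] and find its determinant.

-27

AB = [[9], [-12]]
Controllability matrix C = [B  AB] = [[0, 9], [3, -12]]
det(C) = 0·(-12) - 9·3 = 0 - 27 = -27
Since det(C) ≠ 0, rank(C) = 2 and the system is completely controllable.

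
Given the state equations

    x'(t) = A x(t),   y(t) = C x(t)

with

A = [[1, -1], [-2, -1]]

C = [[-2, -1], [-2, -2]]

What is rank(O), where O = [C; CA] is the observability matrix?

CA = [[0, 3], [2, 4]]
Observability matrix O = [C; CA] = [[-2, -1], [-2, -2], [0, 3], [2, 4]]
Take the 2×2 submatrix of O formed by rows 1, 2: [[-2, -1], [-2, -2]]. Its determinant is (-2)·(-2) - (-1)·(-2) = 4 - 2 = 2 ≠ 0.
So rank(O) ≥ 2; since O has 2 columns, rank(O) = 2.
rank(O) = 2 = n, so the pair (A, C) is completely observable.

2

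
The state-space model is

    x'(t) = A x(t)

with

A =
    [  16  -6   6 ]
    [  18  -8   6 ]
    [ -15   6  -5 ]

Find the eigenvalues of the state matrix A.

det(sI - A) = s^3 - (tr A)s^2 + (M11 + M22 + M33)s - det A, where Mii is the 2×2 principal minor of A obtained by deleting row i and column i.
tr A = 16 + (-8) + (-5) = 3; M11 = (-8)·(-5) - 6·6 = 40 - 36 = 4; M22 = 16·(-5) - 6·(-15) = -80 - (-90) = 10; M33 = 16·(-8) - (-6)·18 = -128 - (-108) = -20; sum of minors = -6.
det A = 16·((-8)·(-5) - 6·6) - (-6)·(18·(-5) - 6·(-15)) + 6·(18·6 - (-8)·(-15)) = 16·4 - (-6)·0 + 6·(-12) = -8.
So p(s) = det(sI - A) = s^3 - 3s^2 - 6s + 8.
Rational-root test: any integer root divides 8. Testing small divisors, s = 1 works: p(1) = 1 + (-3) + (-6) + 8 = 0, so (s - 1) is a factor.
Dividing, p(s) = (s - 1)(s^2 - 2s - 8).
Factor s^2 - 2s - 8: two numbers with sum 2 and product -8 are 4 and -2, so s^2 - 2s - 8 = (s - 4)(s + 2).
Hence p(s) = (s - 4) (s - 1) (s + 2), with roots -2, 1, 4.
At least one eigenvalue has non-negative real part, so the system is not asymptotically stable.

-2, 1, 4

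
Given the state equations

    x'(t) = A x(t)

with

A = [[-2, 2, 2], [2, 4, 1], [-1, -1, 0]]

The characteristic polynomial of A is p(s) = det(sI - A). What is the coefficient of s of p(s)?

-9

Expand det(sI - A) for the 3×3 matrix.
p(s) = s^3 - 2s^2 - 9s.
(Check: constant term = det(-A) = (-1)^3 det A = 0; coefficient of s^2 = -tr A = -2.)
The coefficient of s is -9.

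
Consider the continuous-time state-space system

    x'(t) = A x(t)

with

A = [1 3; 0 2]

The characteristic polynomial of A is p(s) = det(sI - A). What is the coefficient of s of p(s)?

For a 2×2 matrix, det(sI - A) = s^2 - (tr A)s + det A.
tr A = 3, det A = 2.
So p(s) = s^2 - 3s + 2.
The coefficient of s is -3.

-3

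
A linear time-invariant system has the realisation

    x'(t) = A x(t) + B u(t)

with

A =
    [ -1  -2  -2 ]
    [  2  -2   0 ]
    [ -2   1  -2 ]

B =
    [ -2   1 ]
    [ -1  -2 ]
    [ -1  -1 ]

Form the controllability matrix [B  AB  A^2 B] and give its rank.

3

AB = [[6, 5], [-2, 6], [5, -2]]
A^2B = [[-12, -13], [16, -2], [-24, 0]]
Controllability matrix C = [B  AB  A^2B] = [[-2, 1, 6, 5, -12, -13], [-1, -2, -2, 6, 16, -2], [-1, -1, 5, -2, -24, 0]]
Take the 3×3 submatrix of C formed by columns 1, 2, 3: [[-2, 1, 6], [-1, -2, -2], [-1, -1, 5]]. Its determinant is (-2)·((-2)·5 - (-2)·(-1)) - 1·((-1)·5 - (-2)·(-1)) + 6·((-1)·(-1) - (-2)·(-1)) = (-2)·(-12) - 1·(-7) + 6·(-1) = 25 ≠ 0.
So rank(C) ≥ 3; since C has 3 rows, rank(C) = 3.
rank(C) = 3 = n, so the pair (A, B) is completely controllable.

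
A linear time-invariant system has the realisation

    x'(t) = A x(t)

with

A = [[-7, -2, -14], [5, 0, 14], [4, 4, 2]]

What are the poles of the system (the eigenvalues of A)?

-5, -2, 2

det(sI - A) = s^3 - (tr A)s^2 + (M11 + M22 + M33)s - det A, where Mii is the 2×2 principal minor of A obtained by deleting row i and column i.
tr A = (-7) + 0 + 2 = -5; M11 = 0·2 - 14·4 = 0 - 56 = -56; M22 = (-7)·2 - (-14)·4 = -14 - (-56) = 42; M33 = (-7)·0 - (-2)·5 = 0 - (-10) = 10; sum of minors = -4.
det A = (-7)·(0·2 - 14·4) - (-2)·(5·2 - 14·4) + (-14)·(5·4 - 0·4) = (-7)·(-56) - (-2)·(-46) + (-14)·20 = 20.
So p(s) = det(sI - A) = s^3 + 5s^2 - 4s - 20.
Rational-root test: any integer root divides -20. Testing small divisors, s = -2 works: p(-2) = -8 + 20 + 8 + (-20) = 0, so (s + 2) is a factor.
Dividing, p(s) = (s + 2)(s^2 + 3s - 10).
Factor s^2 + 3s - 10: two numbers with sum -3 and product -10 are 2 and -5, so s^2 + 3s - 10 = (s - 2)(s + 5).
Hence p(s) = (s - 2) (s + 2) (s + 5), with roots -5, -2, 2.
At least one eigenvalue has non-negative real part, so the system is not asymptotically stable.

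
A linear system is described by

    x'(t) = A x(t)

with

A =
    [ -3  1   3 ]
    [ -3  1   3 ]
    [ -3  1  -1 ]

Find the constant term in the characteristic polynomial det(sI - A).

Expand det(sI - A) for the 3×3 matrix.
p(s) = s^3 + 3s^2 + 8s.
(Check: constant term = det(-A) = (-1)^3 det A = 0; coefficient of s^2 = -tr A = 3.)
The constant term is 0.

0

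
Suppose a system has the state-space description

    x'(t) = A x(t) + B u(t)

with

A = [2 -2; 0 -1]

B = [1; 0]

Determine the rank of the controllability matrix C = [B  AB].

AB = [[2], [0]]
Controllability matrix C = [B  AB] = [[1, 2], [0, 0]]
Every column of C is a scalar multiple of column 1 = [1, 0] (multipliers 1, 2), so the columns span a one-dimensional space.
C ≠ 0, hence rank(C) = 1.
rank(C) = 1 < n = 2, so the pair (A, B) is not completely controllable.

1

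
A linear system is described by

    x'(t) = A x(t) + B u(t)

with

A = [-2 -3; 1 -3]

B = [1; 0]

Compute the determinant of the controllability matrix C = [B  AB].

1

AB = [[-2], [1]]
Controllability matrix C = [B  AB] = [[1, -2], [0, 1]]
det(C) = 1·1 - (-2)·0 = 1 - 0 = 1
Since det(C) ≠ 0, rank(C) = 2 and the system is completely controllable.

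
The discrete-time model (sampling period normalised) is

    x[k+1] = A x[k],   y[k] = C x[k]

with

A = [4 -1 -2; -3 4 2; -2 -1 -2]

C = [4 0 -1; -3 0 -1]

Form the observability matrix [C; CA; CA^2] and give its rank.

3

CA = [[18, -3, -6], [-10, 4, 8]]
CA^2 = [[93, -24, -30], [-68, 18, 12]]
Observability matrix O = [C; CA; CA^2] = [[4, 0, -1], [-3, 0, -1], [18, -3, -6], [-10, 4, 8], [93, -24, -30], [-68, 18, 12]]
Take the 3×3 submatrix of O formed by rows 1, 2, 3: [[4, 0, -1], [-3, 0, -1], [18, -3, -6]]. Its determinant is 4·(0·(-6) - (-1)·(-3)) - 0·((-3)·(-6) - (-1)·18) + (-1)·((-3)·(-3) - 0·18) = 4·(-3) - 0·36 + (-1)·9 = -21 ≠ 0.
So rank(O) ≥ 3; since O has 3 columns, rank(O) = 3.
rank(O) = 3 = n, so the pair (A, C) is completely observable.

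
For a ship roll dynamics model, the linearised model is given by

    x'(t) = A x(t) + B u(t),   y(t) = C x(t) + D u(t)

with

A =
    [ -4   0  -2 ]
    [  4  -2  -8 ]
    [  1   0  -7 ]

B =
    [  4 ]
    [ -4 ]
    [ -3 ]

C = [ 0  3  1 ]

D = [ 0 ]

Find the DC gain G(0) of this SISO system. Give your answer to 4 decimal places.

3.7333

G(0) = C(-A)^{-1}B + D = -C A^{-1} B + D.
det A = -60, so A^{-1} = (1/-60)·adj(A) = [[-7/30, 0, 1/15], [-1/3, -1/2, 2/3], [-1/30, 0, -2/15]]
A^{-1} B = [-17/15, -4/3, 4/15]^T
C A^{-1} B = -56/15
G(0) = D - C A^{-1} B = 0 - (-56/15) = 56/15 ≈ 3.7333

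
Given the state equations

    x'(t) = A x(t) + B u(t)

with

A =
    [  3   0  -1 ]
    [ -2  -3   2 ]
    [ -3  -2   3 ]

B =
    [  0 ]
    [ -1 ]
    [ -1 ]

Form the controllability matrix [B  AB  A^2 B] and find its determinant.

7

AB = [[1], [1], [-1]]
A^2B = [[4], [-7], [-8]]
Controllability matrix C = [B  AB  A^2B] = [[0, 1, 4], [-1, 1, -7], [-1, -1, -8]]
Expanding along the first row, det(C) = 0·(1·(-8) - (-7)·(-1)) - 1·((-1)·(-8) - (-7)·(-1)) + 4·((-1)·(-1) - 1·(-1)) = 0·(-15) - 1·1 + 4·2 = 7
Since det(C) ≠ 0, rank(C) = 3 and the system is completely controllable.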